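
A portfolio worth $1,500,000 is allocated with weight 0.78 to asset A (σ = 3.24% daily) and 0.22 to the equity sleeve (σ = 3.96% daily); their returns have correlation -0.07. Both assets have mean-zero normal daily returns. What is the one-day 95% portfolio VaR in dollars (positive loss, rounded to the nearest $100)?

σ_p² = 0.78²·3.24² + 0.22²·3.96² + 2·-0.07·0.78·0.22·3.24·3.96 = 6.8375 (%²).
σ_p = √6.8375 = 2.615%.
At 95%, z = 1.645.
VaR = 1.645 × 2.615% = 4.302%; on $1,500,000 that is $64,530.

$64,500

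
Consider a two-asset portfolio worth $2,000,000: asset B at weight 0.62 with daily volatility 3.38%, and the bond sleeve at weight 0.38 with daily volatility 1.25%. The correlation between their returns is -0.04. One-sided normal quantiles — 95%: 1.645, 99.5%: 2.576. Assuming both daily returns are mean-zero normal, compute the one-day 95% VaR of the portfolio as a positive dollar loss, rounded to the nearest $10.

σ_p² = 0.62²·3.38² + 0.38²·1.25² + 2·-0.04·0.62·0.38·3.38·1.25 = 4.5375 (%²).
σ_p = √4.5375 = 2.130%.
VaR = 1.645 × 2.130% = 3.504%; on $2,000,000 that is $70,080.

$70,080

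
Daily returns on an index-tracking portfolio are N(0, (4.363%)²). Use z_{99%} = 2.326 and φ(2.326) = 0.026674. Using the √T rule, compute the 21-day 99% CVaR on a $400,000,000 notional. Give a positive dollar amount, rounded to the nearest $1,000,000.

$213,000,000

σ_{21d} = 4.363% × √21 = 19.994%.
ES multiplier = φ(z)/(1−α) = 0.026674/0.01 = 2.667.
ES = 19.994% × 2.667 = 53.324%; on $400,000,000: $213,296,000.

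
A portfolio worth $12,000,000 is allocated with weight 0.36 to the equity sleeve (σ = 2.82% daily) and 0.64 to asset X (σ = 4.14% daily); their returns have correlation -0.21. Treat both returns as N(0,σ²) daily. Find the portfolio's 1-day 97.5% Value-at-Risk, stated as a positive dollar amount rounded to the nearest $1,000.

$619,000

σ_p² = 0.36²·2.82² + 0.64²·4.14² + 2·-0.21·0.36·0.64·2.82·4.14 = 6.9213 (%²).
σ_p = √6.9213 = 2.631%.
At 97.5%, z = 1.960.
VaR = 1.960 × 2.631% = 5.157%; on $12,000,000 that is $618,840.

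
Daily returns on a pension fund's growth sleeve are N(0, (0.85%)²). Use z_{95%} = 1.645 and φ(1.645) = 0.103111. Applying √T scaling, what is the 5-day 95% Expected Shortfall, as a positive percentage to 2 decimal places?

3.92%

σ_{5d} = 0.85% × √5 = 1.901%.
ES multiplier = φ(z)/(1−α) = 0.103111/0.05 = 2.062.
ES = 1.901% × 2.062 = 3.920%.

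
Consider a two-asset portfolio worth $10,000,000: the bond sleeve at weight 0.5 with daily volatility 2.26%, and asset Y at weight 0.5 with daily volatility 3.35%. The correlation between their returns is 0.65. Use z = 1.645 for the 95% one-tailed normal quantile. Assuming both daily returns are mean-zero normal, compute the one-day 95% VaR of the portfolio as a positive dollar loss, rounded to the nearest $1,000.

$421,000

σ_p² = 0.5²·2.26² + 0.5²·3.35² + 2·0.65·0.5·0.5·2.26·3.35 = 6.5431 (%²).
σ_p = √6.5431 = 2.558%.
VaR = 1.645 × 2.558% = 4.208%; on $10,000,000 that is $420,800.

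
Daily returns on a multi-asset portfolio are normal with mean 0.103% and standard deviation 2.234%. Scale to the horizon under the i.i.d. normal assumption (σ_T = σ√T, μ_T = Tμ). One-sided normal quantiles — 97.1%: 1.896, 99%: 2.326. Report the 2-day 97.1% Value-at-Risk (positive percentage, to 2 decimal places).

σ_{2d} = 2.234% × √2 = 3.159%; μ_{2d} = 2 × 0.103% = 0.206%.
VaR = −(0.206%) + 1.896 × 3.159% = 5.783%.

5.78%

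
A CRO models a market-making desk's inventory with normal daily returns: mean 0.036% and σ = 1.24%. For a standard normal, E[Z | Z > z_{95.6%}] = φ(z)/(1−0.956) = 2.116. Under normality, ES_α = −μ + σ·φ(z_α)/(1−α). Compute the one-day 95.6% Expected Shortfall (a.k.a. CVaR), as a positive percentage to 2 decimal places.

ES = −(0.036%) + 1.24% × 2.116 = 2.588%.

2.59%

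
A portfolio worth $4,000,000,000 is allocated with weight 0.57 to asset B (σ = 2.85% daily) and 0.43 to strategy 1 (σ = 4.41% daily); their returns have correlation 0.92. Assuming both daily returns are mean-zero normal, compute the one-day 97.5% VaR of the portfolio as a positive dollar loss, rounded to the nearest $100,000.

$270,500,000

σ_p² = 0.57²·2.85² + 0.43²·4.41² + 2·0.92·0.57·0.43·2.85·4.41 = 11.9031 (%²).
σ_p = √11.9031 = 3.450%.
At 97.5%, z = 1.960.
VaR = 1.960 × 3.450% = 6.762%; on $4,000,000,000 that is $270,480,000.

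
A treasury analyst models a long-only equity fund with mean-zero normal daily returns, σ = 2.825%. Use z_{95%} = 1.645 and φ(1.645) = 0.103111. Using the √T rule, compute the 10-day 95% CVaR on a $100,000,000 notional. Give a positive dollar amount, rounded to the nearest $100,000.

σ_{10d} = 2.825% × √10 = 8.933%.
ES multiplier = φ(z)/(1−α) = 0.103111/0.05 = 2.062.
ES = 8.933% × 2.062 = 18.420%; on $100,000,000: $18,420,000.

$18,400,000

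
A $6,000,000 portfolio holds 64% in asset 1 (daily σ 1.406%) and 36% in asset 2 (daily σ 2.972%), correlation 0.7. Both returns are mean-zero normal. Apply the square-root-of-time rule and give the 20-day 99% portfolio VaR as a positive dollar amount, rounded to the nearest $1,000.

σ_p = √(0.64²·1.406² + 0.36²·2.972² + 2·0.7·0.64·0.36·1.406·2.972) = 1.817%.
σ_{20d} = 1.817% × √20 = 8.126%.
z(99%) = 2.326.
VaR = 2.326 × 8.126% = 18.901%; on $6,000,000 that is $1,134,060.

$1,134,000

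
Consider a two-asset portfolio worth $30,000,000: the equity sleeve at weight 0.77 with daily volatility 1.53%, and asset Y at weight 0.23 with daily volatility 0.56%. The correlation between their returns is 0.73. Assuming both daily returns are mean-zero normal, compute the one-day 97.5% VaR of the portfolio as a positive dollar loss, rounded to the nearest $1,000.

$750,000

σ_p² = 0.77²·1.53² + 0.23²·0.56² + 2·0.73·0.77·0.23·1.53·0.56 = 1.6260 (%²).
σ_p = √1.6260 = 1.275%.
At 97.5%, z = 1.960.
VaR = 1.960 × 1.275% = 2.499%; on $30,000,000 that is $749,700.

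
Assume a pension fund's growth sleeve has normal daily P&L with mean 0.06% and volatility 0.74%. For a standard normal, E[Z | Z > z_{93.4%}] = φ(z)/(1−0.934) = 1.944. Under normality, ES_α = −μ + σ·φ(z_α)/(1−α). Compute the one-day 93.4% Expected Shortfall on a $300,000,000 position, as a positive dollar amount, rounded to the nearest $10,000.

$4,140,000

ES = −(0.06%) + 0.74% × 1.944 = 1.379%.
On $300,000,000: 0.01379 × $300,000,000 = $4,137,000.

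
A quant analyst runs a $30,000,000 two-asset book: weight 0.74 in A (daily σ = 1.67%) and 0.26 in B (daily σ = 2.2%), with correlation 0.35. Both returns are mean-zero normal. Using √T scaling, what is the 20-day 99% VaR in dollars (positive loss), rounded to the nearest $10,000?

$4,780,000

σ_p = √(0.74²·1.67² + 0.26²·2.2² + 2·0.35·0.74·0.26·1.67·2.2) = 1.533%.
σ_{20d} = 1.533% × √20 = 6.856%.
z(99%) = 2.326.
VaR = 2.326 × 6.856% = 15.947%; on $30,000,000 that is $4,784,100.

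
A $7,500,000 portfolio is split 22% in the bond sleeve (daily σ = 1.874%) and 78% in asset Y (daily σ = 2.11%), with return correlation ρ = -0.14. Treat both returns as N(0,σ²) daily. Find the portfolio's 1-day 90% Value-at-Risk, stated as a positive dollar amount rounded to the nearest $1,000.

σ_p² = 0.22²·1.874² + 0.78²·2.11² + 2·-0.14·0.22·0.78·1.874·2.11 = 2.6886 (%²).
σ_p = √2.6886 = 1.640%.
At 90%, z = 1.282.
VaR = 1.282 × 1.640% = 2.102%; on $7,500,000 that is $157,650.

$158,000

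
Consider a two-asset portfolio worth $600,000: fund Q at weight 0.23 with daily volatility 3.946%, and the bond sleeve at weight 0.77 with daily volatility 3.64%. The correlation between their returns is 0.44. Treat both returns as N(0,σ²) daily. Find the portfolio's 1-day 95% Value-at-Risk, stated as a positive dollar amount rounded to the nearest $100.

σ_p² = 0.23²·3.946² + 0.77²·3.64² + 2·0.44·0.23·0.77·3.946·3.64 = 10.9179 (%²).
σ_p = √10.9179 = 3.304%.
At 95%, z = 1.645.
VaR = 1.645 × 3.304% = 5.435%; on $600,000 that is $32,610.

$32,600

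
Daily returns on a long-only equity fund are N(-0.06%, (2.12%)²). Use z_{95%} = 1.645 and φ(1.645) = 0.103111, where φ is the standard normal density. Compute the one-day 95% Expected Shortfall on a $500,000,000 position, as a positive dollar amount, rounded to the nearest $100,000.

$22,200,000

Tail multiplier: φ(z)/(1−α) = 0.103111 / 0.05 = 2.062.
ES = −(-0.06%) + 2.12% × 2.062 = 4.431%.
On $500,000,000: 0.04431 × $500,000,000 = $22,155,000.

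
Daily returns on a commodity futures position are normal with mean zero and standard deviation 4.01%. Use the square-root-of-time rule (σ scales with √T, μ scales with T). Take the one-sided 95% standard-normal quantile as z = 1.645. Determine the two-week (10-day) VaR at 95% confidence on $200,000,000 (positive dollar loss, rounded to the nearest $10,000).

$41,720,000

σ_{10d} = 4.01% × √10 = 12.681%.
VaR = 1.645 × 12.681% = 20.860%.
On $200,000,000: 0.20860 × $200,000,000 = $41,720,000.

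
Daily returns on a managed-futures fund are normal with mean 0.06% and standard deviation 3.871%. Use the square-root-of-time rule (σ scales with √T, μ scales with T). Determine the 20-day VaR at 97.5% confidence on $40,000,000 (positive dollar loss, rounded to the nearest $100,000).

At 97.5%, z = 1.960.
σ_{20d} = 3.871% × √20 = 17.312%; μ_{20d} = 20 × 0.06% = 1.200%.
VaR = −(1.200%) + 1.960 × 17.312% = 32.732%.
On $40,000,000: 0.32732 × $40,000,000 = $13,092,800.

$13,100,000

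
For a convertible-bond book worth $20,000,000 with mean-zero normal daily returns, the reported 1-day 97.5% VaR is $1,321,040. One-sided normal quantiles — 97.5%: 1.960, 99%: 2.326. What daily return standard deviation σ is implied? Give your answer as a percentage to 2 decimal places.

3.37%

VaR as a fraction: $1,321,040 / $20,000,000 = 6.605%.
σ = VaR / z = 6.605% / 1.960 = 3.370%.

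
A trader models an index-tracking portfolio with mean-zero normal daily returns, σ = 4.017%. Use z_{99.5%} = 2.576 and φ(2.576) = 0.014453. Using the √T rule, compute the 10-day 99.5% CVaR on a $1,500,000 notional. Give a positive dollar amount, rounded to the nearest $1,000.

$551,000

σ_{10d} = 4.017% × √10 = 12.703%.
ES multiplier = φ(z)/(1−α) = 0.014453/0.005 = 2.891.
ES = 12.703% × 2.891 = 36.724%; on $1,500,000: $550,860.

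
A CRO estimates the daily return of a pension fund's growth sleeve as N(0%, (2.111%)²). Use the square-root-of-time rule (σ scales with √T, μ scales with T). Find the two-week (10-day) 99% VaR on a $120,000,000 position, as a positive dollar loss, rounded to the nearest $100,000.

At 99%, z = 2.326.
σ_{10d} = 2.111% × √10 = 6.676%.
VaR = 2.326 × 6.676% = 15.528%.
On $120,000,000: 0.15528 × $120,000,000 = $18,633,600.

$18,600,000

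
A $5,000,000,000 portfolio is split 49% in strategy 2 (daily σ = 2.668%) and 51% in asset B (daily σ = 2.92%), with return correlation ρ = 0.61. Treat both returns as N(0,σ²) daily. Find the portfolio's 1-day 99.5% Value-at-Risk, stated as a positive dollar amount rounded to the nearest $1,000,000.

σ_p² = 0.49²·2.668² + 0.51²·2.92² + 2·0.61·0.49·0.51·2.668·2.92 = 6.3020 (%²).
σ_p = √6.3020 = 2.510%.
At 99.5%, z = 2.576.
VaR = 2.576 × 2.510% = 6.466%; on $5,000,000,000 that is $323,300,000.

$323,000,000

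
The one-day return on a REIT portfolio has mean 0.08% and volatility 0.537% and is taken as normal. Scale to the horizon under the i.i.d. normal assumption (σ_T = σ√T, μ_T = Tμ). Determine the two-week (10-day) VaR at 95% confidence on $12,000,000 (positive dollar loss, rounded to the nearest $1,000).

$239,000

At 95%, z = 1.645.
σ_{10d} = 0.537% × √10 = 1.698%; μ_{10d} = 10 × 0.08% = 0.800%.
VaR = −(0.800%) + 1.645 × 1.698% = 1.993%.
On $12,000,000: 0.01993 × $12,000,000 = $239,160.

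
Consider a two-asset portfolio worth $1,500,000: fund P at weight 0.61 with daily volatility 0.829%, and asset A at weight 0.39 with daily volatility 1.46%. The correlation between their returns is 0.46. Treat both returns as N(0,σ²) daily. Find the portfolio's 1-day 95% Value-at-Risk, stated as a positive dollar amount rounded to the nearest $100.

$22,700

σ_p² = 0.61²·0.829² + 0.39²·1.46² + 2·0.46·0.61·0.39·0.829·1.46 = 0.8448 (%²).
σ_p = √0.8448 = 0.919%.
At 95%, z = 1.645.
VaR = 1.645 × 0.919% = 1.512%; on $1,500,000 that is $22,680.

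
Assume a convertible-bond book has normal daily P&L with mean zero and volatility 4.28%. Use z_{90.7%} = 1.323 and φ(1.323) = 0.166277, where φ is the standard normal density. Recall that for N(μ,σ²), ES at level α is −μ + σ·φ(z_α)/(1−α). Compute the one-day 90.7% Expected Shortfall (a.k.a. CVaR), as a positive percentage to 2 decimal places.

Tail multiplier: φ(z)/(1−α) = 0.166277 / 0.093 = 1.788.
ES = 4.28% × 1.788 = 7.653%.

7.65%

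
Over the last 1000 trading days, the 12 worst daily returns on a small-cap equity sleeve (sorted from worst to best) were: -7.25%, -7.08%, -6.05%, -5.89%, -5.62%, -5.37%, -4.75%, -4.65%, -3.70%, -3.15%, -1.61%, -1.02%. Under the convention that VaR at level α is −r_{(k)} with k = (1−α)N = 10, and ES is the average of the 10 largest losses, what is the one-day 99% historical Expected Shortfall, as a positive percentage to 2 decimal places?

The 10 worst returns sum to -53.51%.
ES = −(-53.51%) / 10 = 5.351% ≈ 5.35%.

5.35%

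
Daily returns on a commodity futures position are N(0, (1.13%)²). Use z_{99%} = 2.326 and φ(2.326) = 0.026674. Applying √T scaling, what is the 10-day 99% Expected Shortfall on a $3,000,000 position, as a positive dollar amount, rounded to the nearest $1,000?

σ_{10d} = 1.13% × √10 = 3.573%.
ES multiplier = φ(z)/(1−α) = 0.026674/0.01 = 2.667.
ES = 3.573% × 2.667 = 9.529%; on $3,000,000: $285,870.

$286,000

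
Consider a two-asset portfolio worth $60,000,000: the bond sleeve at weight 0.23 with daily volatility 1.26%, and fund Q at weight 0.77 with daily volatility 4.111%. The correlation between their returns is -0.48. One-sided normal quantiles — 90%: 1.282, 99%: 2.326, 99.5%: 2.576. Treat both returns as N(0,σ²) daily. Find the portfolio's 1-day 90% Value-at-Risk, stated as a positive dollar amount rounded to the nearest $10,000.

$2,340,000

σ_p² = 0.23²·1.26² + 0.77²·4.111² + 2·-0.48·0.23·0.77·1.26·4.111 = 9.2235 (%²).
σ_p = √9.2235 = 3.037%.
VaR = 1.282 × 3.037% = 3.893%; on $60,000,000 that is $2,335,800.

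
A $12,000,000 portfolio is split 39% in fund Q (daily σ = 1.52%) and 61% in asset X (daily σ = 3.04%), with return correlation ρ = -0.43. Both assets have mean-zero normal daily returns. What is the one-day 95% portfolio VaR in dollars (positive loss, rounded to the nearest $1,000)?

$333,000

σ_p² = 0.39²·1.52² + 0.61²·3.04² + 2·-0.43·0.39·0.61·1.52·3.04 = 2.8448 (%²).
σ_p = √2.8448 = 1.687%.
At 95%, z = 1.645.
VaR = 1.645 × 1.687% = 2.775%; on $12,000,000 that is $333,000.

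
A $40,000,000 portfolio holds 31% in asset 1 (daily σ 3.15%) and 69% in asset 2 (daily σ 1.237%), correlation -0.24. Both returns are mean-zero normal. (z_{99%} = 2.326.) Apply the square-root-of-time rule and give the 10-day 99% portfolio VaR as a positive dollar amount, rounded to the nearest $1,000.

σ_p = √(0.31²·3.15² + 0.69²·1.237² + 2·-0.24·0.31·0.69·3.15·1.237) = 1.132%.
σ_{10d} = 1.132% × √10 = 3.580%.
VaR = 2.326 × 3.580% = 8.327%; on $40,000,000 that is $3,330,800.

$3,331,000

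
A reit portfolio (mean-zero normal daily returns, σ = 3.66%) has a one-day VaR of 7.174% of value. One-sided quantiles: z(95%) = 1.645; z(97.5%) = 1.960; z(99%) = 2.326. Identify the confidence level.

Implied z = VaR/σ = 7.174 / 3.66 = 1.960.
This matches z(97.5%) = 1.960.

97.5%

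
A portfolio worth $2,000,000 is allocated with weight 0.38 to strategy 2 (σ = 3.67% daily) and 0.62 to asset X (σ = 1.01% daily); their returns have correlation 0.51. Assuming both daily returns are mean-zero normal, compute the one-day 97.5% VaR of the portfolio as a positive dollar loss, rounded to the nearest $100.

$70,400

σ_p² = 0.38²·3.67² + 0.62²·1.01² + 2·0.51·0.38·0.62·3.67·1.01 = 3.2278 (%²).
σ_p = √3.2278 = 1.797%.
At 97.5%, z = 1.960.
VaR = 1.960 × 1.797% = 3.522%; on $2,000,000 that is $70,440.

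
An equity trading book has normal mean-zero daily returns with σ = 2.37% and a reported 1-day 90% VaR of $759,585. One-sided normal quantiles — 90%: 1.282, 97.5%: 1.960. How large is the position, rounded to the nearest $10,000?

$25,000,000

VaR as a fraction of value: z·σ = 1.282 × 2.37% = 3.03834%.
Position = $759,585 / 0.0303834 = $25,000,000.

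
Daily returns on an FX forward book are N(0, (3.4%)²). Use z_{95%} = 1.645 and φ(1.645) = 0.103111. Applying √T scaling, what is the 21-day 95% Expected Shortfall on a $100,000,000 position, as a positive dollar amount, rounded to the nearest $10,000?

$32,130,000

σ_{21d} = 3.4% × √21 = 15.581%.
ES multiplier = φ(z)/(1−α) = 0.103111/0.05 = 2.062.
ES = 15.581% × 2.062 = 32.128%; on $100,000,000: $32,128,000.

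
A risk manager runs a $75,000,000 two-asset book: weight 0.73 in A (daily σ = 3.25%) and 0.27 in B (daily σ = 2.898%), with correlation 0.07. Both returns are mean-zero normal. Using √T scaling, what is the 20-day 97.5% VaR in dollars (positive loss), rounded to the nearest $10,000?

σ_p = √(0.73²·3.25² + 0.27²·2.898² + 2·0.07·0.73·0.27·3.25·2.898) = 2.550%.
σ_{20d} = 2.550% × √20 = 11.404%.
z(97.5%) = 1.960.
VaR = 1.960 × 11.404% = 22.352%; on $75,000,000 that is $16,764,000.

$16,760,000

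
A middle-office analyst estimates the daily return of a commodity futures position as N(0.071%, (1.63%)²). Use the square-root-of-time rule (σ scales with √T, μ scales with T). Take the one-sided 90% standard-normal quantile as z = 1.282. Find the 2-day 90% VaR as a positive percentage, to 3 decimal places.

2.813%

σ_{2d} = 1.63% × √2 = 2.305%; μ_{2d} = 2 × 0.071% = 0.142%.
VaR = −(0.142%) + 1.282 × 2.305% = 2.813%.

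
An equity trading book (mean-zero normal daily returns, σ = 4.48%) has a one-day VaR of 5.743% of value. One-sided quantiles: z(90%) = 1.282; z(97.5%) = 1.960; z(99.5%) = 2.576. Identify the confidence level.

Implied z = VaR/σ = 5.743 / 4.48 = 1.282.
This matches z(90%) = 1.282.

90%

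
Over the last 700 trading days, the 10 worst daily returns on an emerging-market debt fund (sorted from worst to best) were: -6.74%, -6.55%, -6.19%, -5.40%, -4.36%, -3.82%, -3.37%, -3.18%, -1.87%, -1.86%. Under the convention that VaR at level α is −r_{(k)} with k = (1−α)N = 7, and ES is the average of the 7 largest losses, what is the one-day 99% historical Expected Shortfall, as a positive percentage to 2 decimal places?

The 7 worst returns sum to -36.43%.
ES = −(-36.43%) / 7 = 5.2042…% ≈ 5.20%.

5.20%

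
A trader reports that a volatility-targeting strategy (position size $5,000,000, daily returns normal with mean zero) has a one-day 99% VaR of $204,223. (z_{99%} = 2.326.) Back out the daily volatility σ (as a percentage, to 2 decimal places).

1.76%

VaR as a fraction: $204,223 / $5,000,000 = 4.084%.
σ = VaR / z = 4.084% / 2.326 = 1.756%.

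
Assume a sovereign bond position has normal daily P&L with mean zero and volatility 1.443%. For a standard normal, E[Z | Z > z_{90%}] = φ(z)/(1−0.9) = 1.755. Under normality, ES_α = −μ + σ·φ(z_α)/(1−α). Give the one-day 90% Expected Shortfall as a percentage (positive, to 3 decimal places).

2.532%

ES = 1.443% × 1.755 = 2.532%.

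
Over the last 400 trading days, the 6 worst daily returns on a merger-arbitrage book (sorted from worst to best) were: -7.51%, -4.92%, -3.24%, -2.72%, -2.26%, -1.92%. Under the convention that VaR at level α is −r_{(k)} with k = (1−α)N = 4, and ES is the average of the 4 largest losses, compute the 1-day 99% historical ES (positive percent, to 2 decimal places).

4.60%

The 4 worst returns sum to -18.39%.
ES = −(-18.39%) / 4 = 4.5975% ≈ 4.60%.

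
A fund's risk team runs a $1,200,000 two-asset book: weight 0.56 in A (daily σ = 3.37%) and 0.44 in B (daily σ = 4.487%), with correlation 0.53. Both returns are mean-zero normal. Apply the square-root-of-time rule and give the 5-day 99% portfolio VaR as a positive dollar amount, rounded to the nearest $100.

σ_p = √(0.56²·3.37² + 0.44²·4.487² + 2·0.53·0.56·0.44·3.37·4.487) = 3.378%.
σ_{5d} = 3.378% × √5 = 7.553%.
z(99%) = 2.326.
VaR = 2.326 × 7.553% = 17.568%; on $1,200,000 that is $210,816.

$210,800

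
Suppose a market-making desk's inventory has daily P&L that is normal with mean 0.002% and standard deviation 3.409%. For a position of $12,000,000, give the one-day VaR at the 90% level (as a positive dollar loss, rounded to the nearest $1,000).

$524,000

At 90% one-sided, z = 1.282.
VaR = −μ + z·σ = −(0.002%) + 1.282 × 3.409% = 4.368%.
On $12,000,000: 0.04368 × $12,000,000 = $524,160.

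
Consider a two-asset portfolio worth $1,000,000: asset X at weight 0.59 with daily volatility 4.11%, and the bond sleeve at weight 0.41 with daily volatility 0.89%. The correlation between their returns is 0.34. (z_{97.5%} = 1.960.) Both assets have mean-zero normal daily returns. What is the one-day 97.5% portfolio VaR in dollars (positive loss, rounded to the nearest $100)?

$50,400

σ_p² = 0.59²·4.11² + 0.41²·0.89² + 2·0.34·0.59·0.41·4.11·0.89 = 6.6150 (%²).
σ_p = √6.6150 = 2.572%.
VaR = 1.960 × 2.572% = 5.041%; on $1,000,000 that is $50,410.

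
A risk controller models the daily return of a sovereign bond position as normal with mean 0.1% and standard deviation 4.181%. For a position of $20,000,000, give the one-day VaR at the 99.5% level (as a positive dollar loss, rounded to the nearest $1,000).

At 99.5% one-sided, z = 2.576.
VaR = −μ + z·σ = −(0.1%) + 2.576 × 4.181% = 10.670%.
On $20,000,000: 0.10670 × $20,000,000 = $2,134,000.

$2,134,000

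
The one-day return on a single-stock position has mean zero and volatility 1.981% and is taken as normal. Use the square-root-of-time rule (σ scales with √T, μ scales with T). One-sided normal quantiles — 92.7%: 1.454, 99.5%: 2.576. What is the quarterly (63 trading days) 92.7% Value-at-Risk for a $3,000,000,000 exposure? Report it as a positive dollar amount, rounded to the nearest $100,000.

$685,900,000

σ_{63d} = 1.981% × √63 = 15.724%.
VaR = 1.454 × 15.724% = 22.863%.
On $3,000,000,000: 0.22863 × $3,000,000,000 = $685,890,000.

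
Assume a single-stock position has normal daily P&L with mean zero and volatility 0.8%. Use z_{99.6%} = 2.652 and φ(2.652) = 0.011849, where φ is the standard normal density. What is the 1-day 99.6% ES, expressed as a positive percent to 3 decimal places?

2.370%

Tail multiplier: φ(z)/(1−α) = 0.011849 / 0.004 = 2.962.
ES = 0.8% × 2.962 = 2.370%.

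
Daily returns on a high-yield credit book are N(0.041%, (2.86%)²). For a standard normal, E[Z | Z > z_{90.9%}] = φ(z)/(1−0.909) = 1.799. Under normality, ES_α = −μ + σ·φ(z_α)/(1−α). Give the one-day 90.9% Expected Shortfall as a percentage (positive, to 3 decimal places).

5.104%

ES = −(0.041%) + 2.86% × 1.799 = 5.104%.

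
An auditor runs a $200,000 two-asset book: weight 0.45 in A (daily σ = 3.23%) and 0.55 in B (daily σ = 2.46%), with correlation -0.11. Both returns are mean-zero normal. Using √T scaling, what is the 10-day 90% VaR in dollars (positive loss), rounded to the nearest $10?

$15,190

σ_p = √(0.45²·3.23² + 0.55²·2.46² + 2·-0.11·0.45·0.55·3.23·2.46) = 1.874%.
σ_{10d} = 1.874% × √10 = 5.926%.
z(90%) = 1.282.
VaR = 1.282 × 5.926% = 7.597%; on $200,000 that is $15,194.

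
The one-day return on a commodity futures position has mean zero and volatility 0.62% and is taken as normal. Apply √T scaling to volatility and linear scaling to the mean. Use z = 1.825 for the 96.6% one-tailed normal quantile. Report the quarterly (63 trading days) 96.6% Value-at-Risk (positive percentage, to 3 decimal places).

σ_{63d} = 0.62% × √63 = 4.921%.
VaR = 1.825 × 4.921% = 8.981%.

8.981%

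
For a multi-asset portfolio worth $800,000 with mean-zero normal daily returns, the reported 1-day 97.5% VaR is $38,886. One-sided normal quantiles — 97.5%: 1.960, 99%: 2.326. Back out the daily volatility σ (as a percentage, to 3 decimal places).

2.480%

VaR as a fraction: $38,886 / $800,000 = 4.861%.
σ = VaR / z = 4.861% / 1.960 = 2.480%.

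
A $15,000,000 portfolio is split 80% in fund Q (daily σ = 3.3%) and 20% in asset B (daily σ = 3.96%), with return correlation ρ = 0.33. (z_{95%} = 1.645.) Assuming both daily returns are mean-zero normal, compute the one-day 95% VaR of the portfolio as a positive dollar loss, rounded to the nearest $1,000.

σ_p² = 0.8²·3.3² + 0.2²·3.96² + 2·0.33·0.8·0.2·3.3·3.96 = 8.9768 (%²).
σ_p = √8.9768 = 2.996%.
VaR = 1.645 × 2.996% = 4.928%; on $15,000,000 that is $739,200.

$739,000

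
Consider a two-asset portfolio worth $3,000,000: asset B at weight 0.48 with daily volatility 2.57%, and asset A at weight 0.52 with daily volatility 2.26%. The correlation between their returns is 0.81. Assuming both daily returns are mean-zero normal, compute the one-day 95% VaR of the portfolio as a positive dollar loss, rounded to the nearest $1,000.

$113,000

σ_p² = 0.48²·2.57² + 0.52²·2.26² + 2·0.81·0.48·0.52·2.57·2.26 = 5.2514 (%²).
σ_p = √5.2514 = 2.292%.
At 95%, z = 1.645.
VaR = 1.645 × 2.292% = 3.770%; on $3,000,000 that is $113,100.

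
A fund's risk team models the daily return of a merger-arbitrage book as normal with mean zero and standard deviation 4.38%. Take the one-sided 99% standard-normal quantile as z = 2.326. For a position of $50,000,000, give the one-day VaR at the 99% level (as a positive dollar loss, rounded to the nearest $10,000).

VaR = z·σ = 2.326 × 4.38% = 10.188%.
On $50,000,000: 0.10188 × $50,000,000 = $5,094,000.

$5,090,000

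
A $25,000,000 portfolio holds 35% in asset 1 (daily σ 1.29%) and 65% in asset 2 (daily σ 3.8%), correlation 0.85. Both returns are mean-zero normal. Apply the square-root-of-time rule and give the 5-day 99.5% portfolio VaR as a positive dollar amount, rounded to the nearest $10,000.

$4,120,000

σ_p = √(0.35²·1.29² + 0.65²·3.8² + 2·0.85·0.35·0.65·1.29·3.8) = 2.864%.
σ_{5d} = 2.864% × √5 = 6.404%.
z(99.5%) = 2.576.
VaR = 2.576 × 6.404% = 16.497%; on $25,000,000 that is $4,124,250.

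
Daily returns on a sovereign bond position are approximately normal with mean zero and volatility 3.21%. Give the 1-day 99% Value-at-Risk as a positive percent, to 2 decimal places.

At 99% one-sided, z = 2.326.
VaR = z·σ = 2.326 × 3.21% = 7.466%.

7.47%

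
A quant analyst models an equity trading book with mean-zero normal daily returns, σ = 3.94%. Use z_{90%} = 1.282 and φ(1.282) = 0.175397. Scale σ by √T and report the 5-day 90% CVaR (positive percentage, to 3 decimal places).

15.453%

σ_{5d} = 3.94% × √5 = 8.810%.
ES multiplier = φ(z)/(1−α) = 0.175397/0.1 = 1.754.
ES = 8.810% × 1.754 = 15.453%.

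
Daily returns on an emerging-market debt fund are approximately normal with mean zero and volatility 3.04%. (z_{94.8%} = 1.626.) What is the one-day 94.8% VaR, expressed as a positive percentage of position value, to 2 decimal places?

VaR = z·σ = 1.626 × 3.04% = 4.943%.

4.94%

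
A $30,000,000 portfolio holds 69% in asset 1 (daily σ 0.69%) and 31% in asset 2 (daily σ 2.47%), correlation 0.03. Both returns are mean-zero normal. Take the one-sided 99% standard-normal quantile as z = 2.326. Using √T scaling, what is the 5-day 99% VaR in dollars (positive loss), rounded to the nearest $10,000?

$1,430,000

σ_p = √(0.69²·0.69² + 0.31²·2.47² + 2·0.03·0.69·0.31·0.69·2.47) = 0.914%.
σ_{5d} = 0.914% × √5 = 2.044%.
VaR = 2.326 × 2.044% = 4.754%; on $30,000,000 that is $1,426,200.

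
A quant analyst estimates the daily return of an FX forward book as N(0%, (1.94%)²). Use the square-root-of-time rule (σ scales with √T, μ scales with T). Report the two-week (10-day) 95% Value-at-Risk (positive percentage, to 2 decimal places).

10.09%

At 95%, z = 1.645.
σ_{10d} = 1.94% × √10 = 6.135%.
VaR = 1.645 × 6.135% = 10.092%.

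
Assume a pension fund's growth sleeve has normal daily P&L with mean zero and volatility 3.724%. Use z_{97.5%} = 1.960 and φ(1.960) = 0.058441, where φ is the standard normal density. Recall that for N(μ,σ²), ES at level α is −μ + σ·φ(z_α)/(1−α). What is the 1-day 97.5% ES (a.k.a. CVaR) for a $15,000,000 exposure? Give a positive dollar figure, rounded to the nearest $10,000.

Tail multiplier: φ(z)/(1−α) = 0.058441 / 0.025 = 2.338.
ES = 3.724% × 2.338 = 8.707%.
On $15,000,000: 0.08707 × $15,000,000 = $1,306,050.

$1,310,000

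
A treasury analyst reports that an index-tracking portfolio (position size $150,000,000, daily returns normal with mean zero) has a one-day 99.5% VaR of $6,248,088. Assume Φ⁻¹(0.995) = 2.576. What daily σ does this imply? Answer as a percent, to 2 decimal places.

VaR as a fraction: $6,248,088 / $150,000,000 = 4.165%.
σ = VaR / z = 4.165% / 2.576 = 1.617%.

1.62%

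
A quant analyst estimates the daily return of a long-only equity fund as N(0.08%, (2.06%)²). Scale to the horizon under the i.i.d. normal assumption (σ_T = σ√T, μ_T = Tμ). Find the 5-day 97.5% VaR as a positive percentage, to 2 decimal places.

At 97.5%, z = 1.960.
σ_{5d} = 2.06% × √5 = 4.606%; μ_{5d} = 5 × 0.08% = 0.400%.
VaR = −(0.400%) + 1.960 × 4.606% = 8.628%.

8.63%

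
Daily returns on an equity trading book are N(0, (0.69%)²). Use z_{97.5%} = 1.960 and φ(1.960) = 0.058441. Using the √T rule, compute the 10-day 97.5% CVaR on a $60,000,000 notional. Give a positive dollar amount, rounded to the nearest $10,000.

σ_{10d} = 0.69% × √10 = 2.182%.
ES multiplier = φ(z)/(1−α) = 0.058441/0.025 = 2.338.
ES = 2.182% × 2.338 = 5.102%; on $60,000,000: $3,061,200.

$3,060,000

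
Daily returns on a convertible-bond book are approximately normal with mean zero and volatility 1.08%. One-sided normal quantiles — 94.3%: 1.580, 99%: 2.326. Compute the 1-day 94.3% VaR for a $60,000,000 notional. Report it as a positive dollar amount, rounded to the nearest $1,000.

VaR = z·σ = 1.580 × 1.08% = 1.706%.
On $60,000,000: 0.01706 × $60,000,000 = $1,023,600.

$1,024,000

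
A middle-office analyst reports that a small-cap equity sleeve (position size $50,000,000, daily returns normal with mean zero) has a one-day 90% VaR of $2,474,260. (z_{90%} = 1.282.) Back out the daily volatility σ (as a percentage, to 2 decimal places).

3.86%

VaR as a fraction: $2,474,260 / $50,000,000 = 4.949%.
σ = VaR / z = 4.949% / 1.282 = 3.860%.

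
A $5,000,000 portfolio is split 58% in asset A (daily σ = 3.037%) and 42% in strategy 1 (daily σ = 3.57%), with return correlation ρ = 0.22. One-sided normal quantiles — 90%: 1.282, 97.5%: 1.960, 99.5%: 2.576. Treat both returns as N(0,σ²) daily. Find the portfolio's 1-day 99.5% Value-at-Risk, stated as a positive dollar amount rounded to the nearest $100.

$328,700

σ_p² = 0.58²·3.037² + 0.42²·3.57² + 2·0.22·0.58·0.42·3.037·3.57 = 6.5130 (%²).
σ_p = √6.5130 = 2.552%.
VaR = 2.576 × 2.552% = 6.574%; on $5,000,000 that is $328,700.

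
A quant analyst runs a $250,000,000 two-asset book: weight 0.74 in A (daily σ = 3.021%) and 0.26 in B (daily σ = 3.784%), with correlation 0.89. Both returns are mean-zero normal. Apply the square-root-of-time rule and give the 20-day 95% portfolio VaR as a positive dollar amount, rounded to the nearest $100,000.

σ_p = √(0.74²·3.021² + 0.26²·3.784² + 2·0.89·0.74·0.26·3.021·3.784) = 3.143%.
σ_{20d} = 3.143% × √20 = 14.056%.
z(95%) = 1.645.
VaR = 1.645 × 14.056% = 23.122%; on $250,000,000 that is $57,805,000.

$57,800,000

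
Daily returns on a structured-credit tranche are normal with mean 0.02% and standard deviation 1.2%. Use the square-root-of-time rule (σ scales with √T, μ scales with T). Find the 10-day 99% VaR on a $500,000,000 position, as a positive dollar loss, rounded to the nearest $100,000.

$43,100,000

At 99%, z = 2.326.
σ_{10d} = 1.2% × √10 = 3.795%; μ_{10d} = 10 × 0.02% = 0.200%.
VaR = −(0.200%) + 2.326 × 3.795% = 8.627%.
On $500,000,000: 0.08627 × $500,000,000 = $43,135,000.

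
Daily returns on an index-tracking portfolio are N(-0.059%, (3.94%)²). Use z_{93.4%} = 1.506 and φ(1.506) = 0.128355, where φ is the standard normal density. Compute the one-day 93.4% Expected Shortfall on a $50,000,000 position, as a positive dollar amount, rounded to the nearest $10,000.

Tail multiplier: φ(z)/(1−α) = 0.128355 / 0.066 = 1.945.
ES = −(-0.059%) + 3.94% × 1.945 = 7.722%.
On $50,000,000: 0.07722 × $50,000,000 = $3,861,000.

$3,860,000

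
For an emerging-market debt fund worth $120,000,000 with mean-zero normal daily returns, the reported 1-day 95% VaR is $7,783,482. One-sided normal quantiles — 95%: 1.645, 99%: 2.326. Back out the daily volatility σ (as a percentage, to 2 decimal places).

VaR as a fraction: $7,783,482 / $120,000,000 = 6.486%.
σ = VaR / z = 6.486% / 1.645 = 3.943%.

3.94%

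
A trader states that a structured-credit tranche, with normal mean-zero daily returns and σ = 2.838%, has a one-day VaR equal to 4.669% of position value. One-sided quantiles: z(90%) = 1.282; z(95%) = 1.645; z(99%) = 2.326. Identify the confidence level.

95%

Implied z = VaR/σ = 4.669 / 2.838 = 1.645.
This matches z(95%) = 1.645.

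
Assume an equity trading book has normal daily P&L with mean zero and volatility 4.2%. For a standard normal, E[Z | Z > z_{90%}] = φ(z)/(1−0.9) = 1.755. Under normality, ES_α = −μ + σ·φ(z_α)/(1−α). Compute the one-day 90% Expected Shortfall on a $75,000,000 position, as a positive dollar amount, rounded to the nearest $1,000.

ES = 4.2% × 1.755 = 7.371%.
On $75,000,000: 0.07371 × $75,000,000 = $5,528,250.

$5,528,000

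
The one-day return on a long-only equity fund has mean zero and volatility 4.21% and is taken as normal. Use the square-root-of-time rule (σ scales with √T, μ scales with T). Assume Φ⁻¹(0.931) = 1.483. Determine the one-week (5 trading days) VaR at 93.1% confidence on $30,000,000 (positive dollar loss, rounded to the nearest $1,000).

σ_{5d} = 4.21% × √5 = 9.414%.
VaR = 1.483 × 9.414% = 13.961%.
On $30,000,000: 0.13961 × $30,000,000 = $4,188,300.

$4,188,000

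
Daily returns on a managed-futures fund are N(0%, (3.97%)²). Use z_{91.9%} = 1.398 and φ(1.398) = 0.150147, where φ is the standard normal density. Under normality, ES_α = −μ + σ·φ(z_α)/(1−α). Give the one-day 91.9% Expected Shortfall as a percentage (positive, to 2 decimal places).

7.36%

Tail multiplier: φ(z)/(1−α) = 0.150147 / 0.081 = 1.854.
ES = 3.97% × 1.854 = 7.360%.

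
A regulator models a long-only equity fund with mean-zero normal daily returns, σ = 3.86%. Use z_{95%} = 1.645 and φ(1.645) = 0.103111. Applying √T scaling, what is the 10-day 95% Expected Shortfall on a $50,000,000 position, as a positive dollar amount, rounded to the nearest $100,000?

$12,600,000

σ_{10d} = 3.86% × √10 = 12.206%.
ES multiplier = φ(z)/(1−α) = 0.103111/0.05 = 2.062.
ES = 12.206% × 2.062 = 25.169%; on $50,000,000: $12,584,500.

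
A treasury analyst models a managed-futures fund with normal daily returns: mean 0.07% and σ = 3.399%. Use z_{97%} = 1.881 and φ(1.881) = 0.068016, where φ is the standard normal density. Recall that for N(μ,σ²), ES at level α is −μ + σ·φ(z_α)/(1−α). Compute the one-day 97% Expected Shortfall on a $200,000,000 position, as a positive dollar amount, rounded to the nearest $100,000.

Tail multiplier: φ(z)/(1−α) = 0.068016 / 0.03 = 2.267.
ES = −(0.07%) + 3.399% × 2.267 = 7.636%.
On $200,000,000: 0.07636 × $200,000,000 = $15,272,000.

$15,300,000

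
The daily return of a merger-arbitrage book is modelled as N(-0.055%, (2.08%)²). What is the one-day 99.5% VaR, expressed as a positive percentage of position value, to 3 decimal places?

At 99.5% one-sided, z = 2.576.
VaR = −μ + z·σ = −(-0.055%) + 2.576 × 2.08% = 5.413%.

5.413%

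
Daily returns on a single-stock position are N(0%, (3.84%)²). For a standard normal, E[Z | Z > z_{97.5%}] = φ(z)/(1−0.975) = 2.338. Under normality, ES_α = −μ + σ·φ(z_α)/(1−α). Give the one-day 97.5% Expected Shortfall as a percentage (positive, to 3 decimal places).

ES = 3.84% × 2.338 = 8.978%.

8.978%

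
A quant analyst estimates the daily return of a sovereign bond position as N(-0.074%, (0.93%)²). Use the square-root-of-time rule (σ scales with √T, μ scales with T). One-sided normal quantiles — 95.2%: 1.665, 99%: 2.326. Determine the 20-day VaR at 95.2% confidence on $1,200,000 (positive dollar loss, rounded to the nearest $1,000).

σ_{20d} = 0.93% × √20 = 4.159%; μ_{20d} = 20 × -0.074% = -1.480%.
VaR = −(-1.480%) + 1.665 × 4.159% = 8.405%.
On $1,200,000: 0.08405 × $1,200,000 = $100,860.

$101,000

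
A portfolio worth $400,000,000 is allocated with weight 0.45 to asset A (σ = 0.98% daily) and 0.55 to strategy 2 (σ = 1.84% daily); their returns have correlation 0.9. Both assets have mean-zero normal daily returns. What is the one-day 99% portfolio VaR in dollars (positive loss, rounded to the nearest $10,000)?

$13,230,000

σ_p² = 0.45²·0.98² + 0.55²·1.84² + 2·0.9·0.45·0.55·0.98·1.84 = 2.0220 (%²).
σ_p = √2.0220 = 1.422%.
At 99%, z = 2.326.
VaR = 2.326 × 1.422% = 3.308%; on $400,000,000 that is $13,232,000.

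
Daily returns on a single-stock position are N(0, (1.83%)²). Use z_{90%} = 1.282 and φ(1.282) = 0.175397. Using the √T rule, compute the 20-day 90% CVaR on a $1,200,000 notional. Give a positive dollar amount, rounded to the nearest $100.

σ_{20d} = 1.83% × √20 = 8.184%.
ES multiplier = φ(z)/(1−α) = 0.175397/0.1 = 1.754.
ES = 8.184% × 1.754 = 14.355%; on $1,200,000: $172,260.

$172,300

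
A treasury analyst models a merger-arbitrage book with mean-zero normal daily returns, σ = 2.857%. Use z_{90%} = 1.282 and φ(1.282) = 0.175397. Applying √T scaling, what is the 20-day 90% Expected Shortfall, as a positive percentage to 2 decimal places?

σ_{20d} = 2.857% × √20 = 12.777%.
ES multiplier = φ(z)/(1−α) = 0.175397/0.1 = 1.754.
ES = 12.777% × 1.754 = 22.411%.

22.41%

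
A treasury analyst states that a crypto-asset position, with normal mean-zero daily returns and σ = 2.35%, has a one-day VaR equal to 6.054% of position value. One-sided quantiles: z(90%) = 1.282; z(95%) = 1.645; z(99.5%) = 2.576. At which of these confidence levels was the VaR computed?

Implied z = VaR/σ = 6.054 / 2.35 = 2.576.
This matches z(99.5%) = 2.576.

99.5%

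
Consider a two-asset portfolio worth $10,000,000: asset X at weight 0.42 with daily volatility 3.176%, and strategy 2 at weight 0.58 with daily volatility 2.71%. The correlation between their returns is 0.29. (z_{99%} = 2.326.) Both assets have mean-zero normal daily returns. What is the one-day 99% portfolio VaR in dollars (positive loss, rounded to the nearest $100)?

σ_p² = 0.42²·3.176² + 0.58²·2.71² + 2·0.29·0.42·0.58·3.176·2.71 = 5.4660 (%²).
σ_p = √5.4660 = 2.338%.
VaR = 2.326 × 2.338% = 5.438%; on $10,000,000 that is $543,800.

$543,800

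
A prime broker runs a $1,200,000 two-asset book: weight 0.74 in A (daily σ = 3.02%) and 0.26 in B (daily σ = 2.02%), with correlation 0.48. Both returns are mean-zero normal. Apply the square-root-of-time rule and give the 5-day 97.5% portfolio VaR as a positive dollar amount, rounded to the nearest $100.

σ_p = √(0.74²·3.02² + 0.26²·2.02² + 2·0.48·0.74·0.26·3.02·2.02) = 2.529%.
σ_{5d} = 2.529% × √5 = 5.655%.
z(97.5%) = 1.960.
VaR = 1.960 × 5.655% = 11.084%; on $1,200,000 that is $133,008.

$133,000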